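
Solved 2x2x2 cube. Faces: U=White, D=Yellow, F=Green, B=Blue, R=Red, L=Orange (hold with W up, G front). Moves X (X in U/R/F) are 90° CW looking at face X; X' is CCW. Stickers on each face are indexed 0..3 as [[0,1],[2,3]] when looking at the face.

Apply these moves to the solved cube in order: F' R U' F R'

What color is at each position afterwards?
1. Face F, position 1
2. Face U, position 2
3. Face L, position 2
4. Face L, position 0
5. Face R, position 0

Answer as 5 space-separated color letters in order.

Answer: G W O R O

Derivation:
After move 1 (F'): F=GGGG U=WWRR R=YRYR D=OOYY L=OWOW
After move 2 (R): R=YYRR U=WGRG F=GOGY D=OBYB B=RBWB
After move 3 (U'): U=GGWR F=OWGY R=GORR B=YYWB L=RBOW
After move 4 (F): F=GOYW U=GGWB R=WORR D=RGYB L=ROOB
After move 5 (R'): R=ORWR U=GWWY F=GGYB D=ROYW B=BYGB
Query 1: F[1] = G
Query 2: U[2] = W
Query 3: L[2] = O
Query 4: L[0] = R
Query 5: R[0] = O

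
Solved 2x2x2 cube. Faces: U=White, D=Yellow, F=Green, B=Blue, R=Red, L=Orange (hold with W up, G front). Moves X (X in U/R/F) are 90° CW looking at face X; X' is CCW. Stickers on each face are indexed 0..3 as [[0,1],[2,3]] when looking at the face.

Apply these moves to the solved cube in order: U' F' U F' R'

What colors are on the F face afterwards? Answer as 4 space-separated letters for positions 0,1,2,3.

After move 1 (U'): U=WWWW F=OOGG R=GGRR B=RRBB L=BBOO
After move 2 (F'): F=OGOG U=WWGR R=YGYR D=BOYY L=BWOW
After move 3 (U): U=GWRW F=YGOG R=RRYR B=BWBB L=OGOW
After move 4 (F'): F=GGYO U=GWRY R=ORBR D=GWYY L=OWOR
After move 5 (R'): R=RROB U=GBRB F=GWYY D=GGYO B=YWWB
Query: F face = GWYY

Answer: G W Y Y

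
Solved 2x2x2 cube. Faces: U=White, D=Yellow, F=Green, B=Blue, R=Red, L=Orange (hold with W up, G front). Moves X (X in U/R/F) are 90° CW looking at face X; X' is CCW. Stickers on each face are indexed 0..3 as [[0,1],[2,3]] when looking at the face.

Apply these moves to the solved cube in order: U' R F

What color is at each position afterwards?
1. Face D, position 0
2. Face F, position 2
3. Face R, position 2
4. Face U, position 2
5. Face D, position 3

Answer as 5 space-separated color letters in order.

After move 1 (U'): U=WWWW F=OOGG R=GGRR B=RRBB L=BBOO
After move 2 (R): R=RGRG U=WOWG F=OYGY D=YBYR B=WRWB
After move 3 (F): F=GOYY U=WOOB R=WGGG D=RRYR L=BYOB
Query 1: D[0] = R
Query 2: F[2] = Y
Query 3: R[2] = G
Query 4: U[2] = O
Query 5: D[3] = R

Answer: R Y G O R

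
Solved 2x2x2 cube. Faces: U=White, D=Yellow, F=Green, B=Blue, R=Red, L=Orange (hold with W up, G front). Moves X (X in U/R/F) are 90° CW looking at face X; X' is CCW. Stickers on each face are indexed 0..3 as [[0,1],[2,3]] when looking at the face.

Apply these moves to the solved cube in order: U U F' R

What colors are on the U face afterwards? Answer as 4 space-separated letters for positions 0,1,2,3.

Answer: W G O G

Derivation:
After move 1 (U): U=WWWW F=RRGG R=BBRR B=OOBB L=GGOO
After move 2 (U): U=WWWW F=BBGG R=OORR B=GGBB L=RROO
After move 3 (F'): F=BGBG U=WWOR R=YOYR D=ROYY L=RWOW
After move 4 (R): R=YYRO U=WGOG F=BOBY D=RBYG B=RGWB
Query: U face = WGOG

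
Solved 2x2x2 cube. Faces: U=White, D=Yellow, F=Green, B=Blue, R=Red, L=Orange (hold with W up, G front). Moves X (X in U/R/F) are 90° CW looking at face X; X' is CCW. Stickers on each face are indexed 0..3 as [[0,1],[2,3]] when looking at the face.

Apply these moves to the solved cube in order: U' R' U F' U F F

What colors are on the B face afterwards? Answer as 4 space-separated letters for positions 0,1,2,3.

Answer: O B Y B

Derivation:
After move 1 (U'): U=WWWW F=OOGG R=GGRR B=RRBB L=BBOO
After move 2 (R'): R=GRGR U=WBWR F=OWGW D=YOYG B=YRYB
After move 3 (U): U=WWRB F=GRGW R=YRGR B=BBYB L=OWOO
After move 4 (F'): F=RWGG U=WWYG R=ORYR D=WOYG L=OBOR
After move 5 (U): U=YWGW F=ORGG R=BBYR B=OBYB L=RWOR
After move 6 (F): F=GOGR U=YWRW R=GBWR D=YBYG L=RWOO
After move 7 (F): F=GGRO U=YWOW R=RBWR D=WGYG L=RYOB
Query: B face = OBYB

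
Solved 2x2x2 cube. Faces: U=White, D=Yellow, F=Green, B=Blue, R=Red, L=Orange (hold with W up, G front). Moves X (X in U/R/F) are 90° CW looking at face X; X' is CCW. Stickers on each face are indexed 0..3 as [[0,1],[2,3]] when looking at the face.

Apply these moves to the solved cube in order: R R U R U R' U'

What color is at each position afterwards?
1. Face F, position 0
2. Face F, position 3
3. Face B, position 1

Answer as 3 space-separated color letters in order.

Answer: R R B

Derivation:
After move 1 (R): R=RRRR U=WGWG F=GYGY D=YBYB B=WBWB
After move 2 (R): R=RRRR U=WYWY F=GBGB D=YWYW B=GBGB
After move 3 (U): U=WWYY F=RRGB R=GBRR B=OOGB L=GBOO
After move 4 (R): R=RGRB U=WRYB F=RWGW D=YGYO B=YOWB
After move 5 (U): U=YWBR F=RGGW R=YORB B=GBWB L=RWOO
After move 6 (R'): R=OBYR U=YWBG F=RWGR D=YGYW B=OBGB
After move 7 (U'): U=WGYB F=RWGR R=RWYR B=OBGB L=OBOO
Query 1: F[0] = R
Query 2: F[3] = R
Query 3: B[1] = B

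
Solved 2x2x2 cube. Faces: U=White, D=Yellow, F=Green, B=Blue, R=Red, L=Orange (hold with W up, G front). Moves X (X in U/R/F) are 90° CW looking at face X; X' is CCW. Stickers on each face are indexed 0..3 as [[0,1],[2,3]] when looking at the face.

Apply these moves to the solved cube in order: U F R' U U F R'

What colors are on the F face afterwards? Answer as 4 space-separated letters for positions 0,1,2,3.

After move 1 (U): U=WWWW F=RRGG R=BBRR B=OOBB L=GGOO
After move 2 (F): F=GRGR U=WWOG R=WBWR D=RBYY L=GYOY
After move 3 (R'): R=BRWW U=WBOO F=GWGG D=RRYR B=YOBB
After move 4 (U): U=OWOB F=BRGG R=YOWW B=GYBB L=GWOY
After move 5 (U): U=OOBW F=YOGG R=GYWW B=GWBB L=BROY
After move 6 (F): F=GYGO U=OOYR R=BYWW D=WGYR L=BROR
After move 7 (R'): R=YWBW U=OBYG F=GOGR D=WYYO B=RWGB
Query: F face = GOGR

Answer: G O G R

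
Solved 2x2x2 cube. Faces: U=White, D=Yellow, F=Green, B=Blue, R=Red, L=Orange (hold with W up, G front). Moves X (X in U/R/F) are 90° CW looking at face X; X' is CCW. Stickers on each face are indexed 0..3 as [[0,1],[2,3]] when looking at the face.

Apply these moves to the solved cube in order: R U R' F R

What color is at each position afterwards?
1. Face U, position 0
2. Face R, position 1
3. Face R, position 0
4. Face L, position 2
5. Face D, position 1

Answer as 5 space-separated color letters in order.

Answer: W G O O B

Derivation:
After move 1 (R): R=RRRR U=WGWG F=GYGY D=YBYB B=WBWB
After move 2 (U): U=WWGG F=RRGY R=WBRR B=OOWB L=GYOO
After move 3 (R'): R=BRWR U=WWGO F=RWGG D=YRYY B=BOBB
After move 4 (F): F=GRGW U=WWOY R=GROR D=WBYY L=GYOR
After move 5 (R): R=OGRR U=WROW F=GBGY D=WBYB B=YOWB
Query 1: U[0] = W
Query 2: R[1] = G
Query 3: R[0] = O
Query 4: L[2] = O
Query 5: D[1] = B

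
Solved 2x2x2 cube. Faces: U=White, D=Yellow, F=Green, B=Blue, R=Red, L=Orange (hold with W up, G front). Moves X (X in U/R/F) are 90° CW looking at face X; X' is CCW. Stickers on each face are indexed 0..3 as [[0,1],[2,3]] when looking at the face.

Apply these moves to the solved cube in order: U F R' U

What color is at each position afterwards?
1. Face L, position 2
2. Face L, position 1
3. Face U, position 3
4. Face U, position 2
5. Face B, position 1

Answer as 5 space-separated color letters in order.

Answer: O W B O Y

Derivation:
After move 1 (U): U=WWWW F=RRGG R=BBRR B=OOBB L=GGOO
After move 2 (F): F=GRGR U=WWOG R=WBWR D=RBYY L=GYOY
After move 3 (R'): R=BRWW U=WBOO F=GWGG D=RRYR B=YOBB
After move 4 (U): U=OWOB F=BRGG R=YOWW B=GYBB L=GWOY
Query 1: L[2] = O
Query 2: L[1] = W
Query 3: U[3] = B
Query 4: U[2] = O
Query 5: B[1] = Y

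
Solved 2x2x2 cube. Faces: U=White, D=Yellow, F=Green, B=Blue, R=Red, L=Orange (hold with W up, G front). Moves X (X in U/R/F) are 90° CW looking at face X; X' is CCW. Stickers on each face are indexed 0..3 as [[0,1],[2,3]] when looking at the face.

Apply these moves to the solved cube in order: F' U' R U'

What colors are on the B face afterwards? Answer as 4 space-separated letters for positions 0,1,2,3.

After move 1 (F'): F=GGGG U=WWRR R=YRYR D=OOYY L=OWOW
After move 2 (U'): U=WRWR F=OWGG R=GGYR B=YRBB L=BBOW
After move 3 (R): R=YGRG U=WWWG F=OOGY D=OBYY B=RRRB
After move 4 (U'): U=WGWW F=BBGY R=OORG B=YGRB L=RROW
Query: B face = YGRB

Answer: Y G R B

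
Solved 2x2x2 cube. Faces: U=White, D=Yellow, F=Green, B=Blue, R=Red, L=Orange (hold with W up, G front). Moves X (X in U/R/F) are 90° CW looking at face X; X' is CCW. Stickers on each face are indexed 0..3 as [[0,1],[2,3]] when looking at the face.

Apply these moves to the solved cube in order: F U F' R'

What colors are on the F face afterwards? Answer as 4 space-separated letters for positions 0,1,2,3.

Answer: R W W W

Derivation:
After move 1 (F): F=GGGG U=WWOO R=WRWR D=RRYY L=OYOY
After move 2 (U): U=OWOW F=WRGG R=BBWR B=OYBB L=GGOY
After move 3 (F'): F=RGWG U=OWBW R=RBRR D=GYYY L=GWOO
After move 4 (R'): R=BRRR U=OBBO F=RWWW D=GGYG B=YYYB
Query: F face = RWWW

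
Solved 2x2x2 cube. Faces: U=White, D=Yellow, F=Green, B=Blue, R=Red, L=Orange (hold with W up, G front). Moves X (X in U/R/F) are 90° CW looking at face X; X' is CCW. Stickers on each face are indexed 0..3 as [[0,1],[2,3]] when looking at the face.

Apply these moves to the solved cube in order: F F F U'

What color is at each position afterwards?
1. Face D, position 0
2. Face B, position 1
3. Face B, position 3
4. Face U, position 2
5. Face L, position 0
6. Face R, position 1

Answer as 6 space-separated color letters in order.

After move 1 (F): F=GGGG U=WWOO R=WRWR D=RRYY L=OYOY
After move 2 (F): F=GGGG U=WWYY R=OROR D=WWYY L=OROR
After move 3 (F): F=GGGG U=WWRR R=YRYR D=OOYY L=OWOW
After move 4 (U'): U=WRWR F=OWGG R=GGYR B=YRBB L=BBOW
Query 1: D[0] = O
Query 2: B[1] = R
Query 3: B[3] = B
Query 4: U[2] = W
Query 5: L[0] = B
Query 6: R[1] = G

Answer: O R B W B G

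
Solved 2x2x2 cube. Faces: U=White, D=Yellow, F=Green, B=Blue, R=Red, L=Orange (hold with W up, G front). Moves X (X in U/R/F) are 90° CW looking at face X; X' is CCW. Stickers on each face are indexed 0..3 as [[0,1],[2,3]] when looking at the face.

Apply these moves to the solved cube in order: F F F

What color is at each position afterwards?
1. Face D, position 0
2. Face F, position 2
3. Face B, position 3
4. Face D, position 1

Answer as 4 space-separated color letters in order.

Answer: O G B O

Derivation:
After move 1 (F): F=GGGG U=WWOO R=WRWR D=RRYY L=OYOY
After move 2 (F): F=GGGG U=WWYY R=OROR D=WWYY L=OROR
After move 3 (F): F=GGGG U=WWRR R=YRYR D=OOYY L=OWOW
Query 1: D[0] = O
Query 2: F[2] = G
Query 3: B[3] = B
Query 4: D[1] = O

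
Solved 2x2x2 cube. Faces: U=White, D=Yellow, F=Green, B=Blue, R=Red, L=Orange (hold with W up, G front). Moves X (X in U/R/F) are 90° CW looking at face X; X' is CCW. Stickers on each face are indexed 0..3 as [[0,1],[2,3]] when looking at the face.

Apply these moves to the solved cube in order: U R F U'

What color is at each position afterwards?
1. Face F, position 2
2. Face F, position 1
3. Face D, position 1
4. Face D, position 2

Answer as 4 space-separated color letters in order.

After move 1 (U): U=WWWW F=RRGG R=BBRR B=OOBB L=GGOO
After move 2 (R): R=RBRB U=WRWG F=RYGY D=YBYO B=WOWB
After move 3 (F): F=GRYY U=WROG R=WBGB D=RRYO L=GYOB
After move 4 (U'): U=RGWO F=GYYY R=GRGB B=WBWB L=WOOB
Query 1: F[2] = Y
Query 2: F[1] = Y
Query 3: D[1] = R
Query 4: D[2] = Y

Answer: Y Y R Y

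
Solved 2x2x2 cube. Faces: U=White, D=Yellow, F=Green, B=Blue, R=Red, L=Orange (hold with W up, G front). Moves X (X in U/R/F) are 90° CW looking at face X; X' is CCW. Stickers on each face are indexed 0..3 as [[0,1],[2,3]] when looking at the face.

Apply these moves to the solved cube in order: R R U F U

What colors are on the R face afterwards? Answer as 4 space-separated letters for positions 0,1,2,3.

Answer: O O Y R

Derivation:
After move 1 (R): R=RRRR U=WGWG F=GYGY D=YBYB B=WBWB
After move 2 (R): R=RRRR U=WYWY F=GBGB D=YWYW B=GBGB
After move 3 (U): U=WWYY F=RRGB R=GBRR B=OOGB L=GBOO
After move 4 (F): F=GRBR U=WWOB R=YBYR D=RGYW L=GYOW
After move 5 (U): U=OWBW F=YBBR R=OOYR B=GYGB L=GROW
Query: R face = OOYR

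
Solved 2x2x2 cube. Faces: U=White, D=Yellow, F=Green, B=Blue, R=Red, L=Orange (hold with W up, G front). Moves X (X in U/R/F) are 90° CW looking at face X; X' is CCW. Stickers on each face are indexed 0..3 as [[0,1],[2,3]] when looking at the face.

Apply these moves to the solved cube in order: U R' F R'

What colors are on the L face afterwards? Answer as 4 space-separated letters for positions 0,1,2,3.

Answer: G Y O R

Derivation:
After move 1 (U): U=WWWW F=RRGG R=BBRR B=OOBB L=GGOO
After move 2 (R'): R=BRBR U=WBWO F=RWGW D=YRYG B=YOYB
After move 3 (F): F=GRWW U=WBOG R=WROR D=BBYG L=GYOR
After move 4 (R'): R=RRWO U=WYOY F=GBWG D=BRYW B=GOBB
Query: L face = GYOR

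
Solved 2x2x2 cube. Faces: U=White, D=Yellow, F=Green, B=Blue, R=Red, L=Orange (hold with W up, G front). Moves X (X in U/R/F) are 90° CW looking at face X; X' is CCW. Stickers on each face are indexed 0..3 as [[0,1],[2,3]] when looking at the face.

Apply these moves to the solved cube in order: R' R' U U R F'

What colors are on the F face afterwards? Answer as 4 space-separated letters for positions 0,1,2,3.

After move 1 (R'): R=RRRR U=WBWB F=GWGW D=YGYG B=YBYB
After move 2 (R'): R=RRRR U=WYWY F=GBGB D=YWYW B=GBGB
After move 3 (U): U=WWYY F=RRGB R=GBRR B=OOGB L=GBOO
After move 4 (U): U=YWYW F=GBGB R=OORR B=GBGB L=RROO
After move 5 (R): R=RORO U=YBYB F=GWGW D=YGYG B=WBWB
After move 6 (F'): F=WWGG U=YBRR R=GOYO D=ROYG L=RBOY
Query: F face = WWGG

Answer: W W G G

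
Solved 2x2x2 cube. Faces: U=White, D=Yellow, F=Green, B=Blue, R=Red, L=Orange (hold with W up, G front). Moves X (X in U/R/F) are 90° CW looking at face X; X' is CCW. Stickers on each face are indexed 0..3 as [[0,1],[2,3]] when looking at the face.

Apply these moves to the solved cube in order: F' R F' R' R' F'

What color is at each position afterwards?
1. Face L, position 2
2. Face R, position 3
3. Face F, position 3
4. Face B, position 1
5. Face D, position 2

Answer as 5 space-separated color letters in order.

Answer: O B G B Y

Derivation:
After move 1 (F'): F=GGGG U=WWRR R=YRYR D=OOYY L=OWOW
After move 2 (R): R=YYRR U=WGRG F=GOGY D=OBYB B=RBWB
After move 3 (F'): F=OYGG U=WGYR R=BYOR D=WWYB L=OGOR
After move 4 (R'): R=YRBO U=WWYR F=OGGR D=WYYG B=BBWB
After move 5 (R'): R=ROYB U=WWYB F=OWGR D=WGYR B=GBYB
After move 6 (F'): F=WROG U=WWRY R=GOWB D=GRYR L=OBOY
Query 1: L[2] = O
Query 2: R[3] = B
Query 3: F[3] = G
Query 4: B[1] = B
Query 5: D[2] = Y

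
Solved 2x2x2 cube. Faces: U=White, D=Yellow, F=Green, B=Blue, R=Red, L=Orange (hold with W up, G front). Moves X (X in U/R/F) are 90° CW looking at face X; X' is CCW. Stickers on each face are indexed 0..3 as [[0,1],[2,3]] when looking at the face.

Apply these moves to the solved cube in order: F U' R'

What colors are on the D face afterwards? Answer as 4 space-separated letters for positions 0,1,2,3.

Answer: R Y Y G

Derivation:
After move 1 (F): F=GGGG U=WWOO R=WRWR D=RRYY L=OYOY
After move 2 (U'): U=WOWO F=OYGG R=GGWR B=WRBB L=BBOY
After move 3 (R'): R=GRGW U=WBWW F=OOGO D=RYYG B=YRRB
Query: D face = RYYG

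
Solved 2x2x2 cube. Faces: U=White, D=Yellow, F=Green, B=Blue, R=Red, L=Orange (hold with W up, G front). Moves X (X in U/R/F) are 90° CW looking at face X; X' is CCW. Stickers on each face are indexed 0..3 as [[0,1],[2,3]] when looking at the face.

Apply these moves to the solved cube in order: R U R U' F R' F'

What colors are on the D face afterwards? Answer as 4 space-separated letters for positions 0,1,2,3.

Answer: Y W Y Y

Derivation:
After move 1 (R): R=RRRR U=WGWG F=GYGY D=YBYB B=WBWB
After move 2 (U): U=WWGG F=RRGY R=WBRR B=OOWB L=GYOO
After move 3 (R): R=RWRB U=WRGY F=RBGB D=YWYO B=GOWB
After move 4 (U'): U=RYWG F=GYGB R=RBRB B=RWWB L=GOOO
After move 5 (F): F=GGBY U=RYOO R=WBGB D=RRYO L=GYOW
After move 6 (R'): R=BBWG U=RWOR F=GYBO D=RGYY B=OWRB
After move 7 (F'): F=YOGB U=RWBW R=GBRG D=YWYY L=GROO
Query: D face = YWYY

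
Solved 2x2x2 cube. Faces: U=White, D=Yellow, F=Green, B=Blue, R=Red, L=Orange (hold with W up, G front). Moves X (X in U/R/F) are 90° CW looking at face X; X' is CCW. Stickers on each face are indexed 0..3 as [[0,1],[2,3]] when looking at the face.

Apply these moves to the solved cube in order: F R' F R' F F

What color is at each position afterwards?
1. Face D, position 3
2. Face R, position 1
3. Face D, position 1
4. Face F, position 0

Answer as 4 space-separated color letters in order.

Answer: W W Y Y

Derivation:
After move 1 (F): F=GGGG U=WWOO R=WRWR D=RRYY L=OYOY
After move 2 (R'): R=RRWW U=WBOB F=GWGO D=RGYG B=YBRB
After move 3 (F): F=GGOW U=WBYY R=ORBW D=WRYG L=OROG
After move 4 (R'): R=RWOB U=WRYY F=GBOY D=WGYW B=GBRB
After move 5 (F): F=OGYB U=WRGR R=YWYB D=ORYW L=OWOG
After move 6 (F): F=YOBG U=WRGW R=GWRB D=YYYW L=OOOR
Query 1: D[3] = W
Query 2: R[1] = W
Query 3: D[1] = Y
Query 4: F[0] = Y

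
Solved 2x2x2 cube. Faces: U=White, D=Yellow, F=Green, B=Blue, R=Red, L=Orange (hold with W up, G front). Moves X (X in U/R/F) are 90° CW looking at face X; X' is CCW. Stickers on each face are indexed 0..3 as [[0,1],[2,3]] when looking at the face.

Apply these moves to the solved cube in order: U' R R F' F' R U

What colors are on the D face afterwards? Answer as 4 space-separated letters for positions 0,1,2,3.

Answer: Y O Y G

Derivation:
After move 1 (U'): U=WWWW F=OOGG R=GGRR B=RRBB L=BBOO
After move 2 (R): R=RGRG U=WOWG F=OYGY D=YBYR B=WRWB
After move 3 (R): R=RRGG U=WYWY F=OBGR D=YWYW B=GROB
After move 4 (F'): F=BROG U=WYRG R=WRYG D=BOYW L=BYOW
After move 5 (F'): F=RGBO U=WYWY R=ORBG D=YWYW L=BGOR
After move 6 (R): R=BOGR U=WGWO F=RWBW D=YOYG B=YRYB
After move 7 (U): U=WWOG F=BOBW R=YRGR B=BGYB L=RWOR
Query: D face = YOYG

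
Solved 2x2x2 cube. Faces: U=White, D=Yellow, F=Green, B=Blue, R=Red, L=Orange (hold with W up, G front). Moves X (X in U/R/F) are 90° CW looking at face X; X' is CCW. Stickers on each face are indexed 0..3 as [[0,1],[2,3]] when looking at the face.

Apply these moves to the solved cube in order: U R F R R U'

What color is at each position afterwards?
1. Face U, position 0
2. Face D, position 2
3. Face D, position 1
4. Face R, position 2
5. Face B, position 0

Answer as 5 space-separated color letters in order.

After move 1 (U): U=WWWW F=RRGG R=BBRR B=OOBB L=GGOO
After move 2 (R): R=RBRB U=WRWG F=RYGY D=YBYO B=WOWB
After move 3 (F): F=GRYY U=WROG R=WBGB D=RRYO L=GYOB
After move 4 (R): R=GWBB U=WROY F=GRYO D=RWYW B=GORB
After move 5 (R): R=BGBW U=WROO F=GWYW D=RRYG B=YORB
After move 6 (U'): U=ROWO F=GYYW R=GWBW B=BGRB L=YOOB
Query 1: U[0] = R
Query 2: D[2] = Y
Query 3: D[1] = R
Query 4: R[2] = B
Query 5: B[0] = B

Answer: R Y R B B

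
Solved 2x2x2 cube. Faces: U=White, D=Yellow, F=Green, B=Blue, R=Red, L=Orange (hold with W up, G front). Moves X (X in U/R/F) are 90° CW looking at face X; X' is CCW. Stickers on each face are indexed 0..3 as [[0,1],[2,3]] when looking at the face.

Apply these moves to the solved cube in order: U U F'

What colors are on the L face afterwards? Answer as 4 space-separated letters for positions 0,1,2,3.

After move 1 (U): U=WWWW F=RRGG R=BBRR B=OOBB L=GGOO
After move 2 (U): U=WWWW F=BBGG R=OORR B=GGBB L=RROO
After move 3 (F'): F=BGBG U=WWOR R=YOYR D=ROYY L=RWOW
Query: L face = RWOW

Answer: R W O W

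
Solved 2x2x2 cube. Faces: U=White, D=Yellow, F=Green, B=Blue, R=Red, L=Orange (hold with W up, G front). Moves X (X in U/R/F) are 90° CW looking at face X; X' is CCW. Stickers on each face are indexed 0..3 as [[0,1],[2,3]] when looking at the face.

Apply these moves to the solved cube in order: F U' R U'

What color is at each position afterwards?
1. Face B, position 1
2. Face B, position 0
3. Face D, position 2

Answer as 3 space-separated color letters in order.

Answer: G W Y

Derivation:
After move 1 (F): F=GGGG U=WWOO R=WRWR D=RRYY L=OYOY
After move 2 (U'): U=WOWO F=OYGG R=GGWR B=WRBB L=BBOY
After move 3 (R): R=WGRG U=WYWG F=ORGY D=RBYW B=OROB
After move 4 (U'): U=YGWW F=BBGY R=ORRG B=WGOB L=OROY
Query 1: B[1] = G
Query 2: B[0] = W
Query 3: D[2] = Y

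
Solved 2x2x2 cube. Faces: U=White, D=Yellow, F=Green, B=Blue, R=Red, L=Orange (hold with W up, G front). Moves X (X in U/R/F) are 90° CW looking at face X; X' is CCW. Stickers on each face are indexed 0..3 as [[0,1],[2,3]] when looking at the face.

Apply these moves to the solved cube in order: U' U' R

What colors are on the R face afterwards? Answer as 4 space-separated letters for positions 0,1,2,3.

After move 1 (U'): U=WWWW F=OOGG R=GGRR B=RRBB L=BBOO
After move 2 (U'): U=WWWW F=BBGG R=OORR B=GGBB L=RROO
After move 3 (R): R=RORO U=WBWG F=BYGY D=YBYG B=WGWB
Query: R face = RORO

Answer: R O R O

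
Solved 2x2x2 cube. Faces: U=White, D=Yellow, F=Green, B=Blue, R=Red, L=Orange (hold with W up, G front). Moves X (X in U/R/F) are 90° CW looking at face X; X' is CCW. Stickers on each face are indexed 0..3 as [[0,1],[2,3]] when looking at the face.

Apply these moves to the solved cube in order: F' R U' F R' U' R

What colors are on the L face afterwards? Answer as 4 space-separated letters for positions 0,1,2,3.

After move 1 (F'): F=GGGG U=WWRR R=YRYR D=OOYY L=OWOW
After move 2 (R): R=YYRR U=WGRG F=GOGY D=OBYB B=RBWB
After move 3 (U'): U=GGWR F=OWGY R=GORR B=YYWB L=RBOW
After move 4 (F): F=GOYW U=GGWB R=WORR D=RGYB L=ROOB
After move 5 (R'): R=ORWR U=GWWY F=GGYB D=ROYW B=BYGB
After move 6 (U'): U=WYGW F=ROYB R=GGWR B=ORGB L=BYOB
After move 7 (R): R=WGRG U=WOGB F=ROYW D=RGYO B=WRYB
Query: L face = BYOB

Answer: B Y O B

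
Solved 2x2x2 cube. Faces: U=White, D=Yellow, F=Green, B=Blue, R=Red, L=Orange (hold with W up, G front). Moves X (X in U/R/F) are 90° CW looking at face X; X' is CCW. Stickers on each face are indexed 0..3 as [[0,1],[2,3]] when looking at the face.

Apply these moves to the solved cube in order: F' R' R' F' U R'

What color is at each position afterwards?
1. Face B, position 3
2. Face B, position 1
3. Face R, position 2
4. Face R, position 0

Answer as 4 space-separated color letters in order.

Answer: B Y G B

Derivation:
After move 1 (F'): F=GGGG U=WWRR R=YRYR D=OOYY L=OWOW
After move 2 (R'): R=RRYY U=WBRB F=GWGR D=OGYG B=YBOB
After move 3 (R'): R=RYRY U=WORY F=GBGB D=OWYR B=GBGB
After move 4 (F'): F=BBGG U=WORR R=WYOY D=WWYR L=OYOR
After move 5 (U): U=RWRO F=WYGG R=GBOY B=OYGB L=BBOR
After move 6 (R'): R=BYGO U=RGRO F=WWGO D=WYYG B=RYWB
Query 1: B[3] = B
Query 2: B[1] = Y
Query 3: R[2] = G
Query 4: R[0] = B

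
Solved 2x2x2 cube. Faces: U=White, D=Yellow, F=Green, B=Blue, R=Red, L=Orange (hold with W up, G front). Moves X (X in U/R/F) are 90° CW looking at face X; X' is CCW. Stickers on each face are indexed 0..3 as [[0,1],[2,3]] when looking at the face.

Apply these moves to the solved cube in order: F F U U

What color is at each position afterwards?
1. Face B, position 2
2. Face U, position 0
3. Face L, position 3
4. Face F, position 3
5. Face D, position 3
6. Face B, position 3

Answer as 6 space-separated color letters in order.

Answer: B Y R G Y B

Derivation:
After move 1 (F): F=GGGG U=WWOO R=WRWR D=RRYY L=OYOY
After move 2 (F): F=GGGG U=WWYY R=OROR D=WWYY L=OROR
After move 3 (U): U=YWYW F=ORGG R=BBOR B=ORBB L=GGOR
After move 4 (U): U=YYWW F=BBGG R=OROR B=GGBB L=OROR
Query 1: B[2] = B
Query 2: U[0] = Y
Query 3: L[3] = R
Query 4: F[3] = G
Query 5: D[3] = Y
Query 6: B[3] = B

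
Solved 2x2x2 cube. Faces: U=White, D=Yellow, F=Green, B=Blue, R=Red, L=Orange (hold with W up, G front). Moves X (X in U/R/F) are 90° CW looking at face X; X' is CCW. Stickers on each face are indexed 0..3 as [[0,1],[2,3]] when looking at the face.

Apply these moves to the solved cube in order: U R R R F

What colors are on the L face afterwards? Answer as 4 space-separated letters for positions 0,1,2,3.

Answer: G Y O R

Derivation:
After move 1 (U): U=WWWW F=RRGG R=BBRR B=OOBB L=GGOO
After move 2 (R): R=RBRB U=WRWG F=RYGY D=YBYO B=WOWB
After move 3 (R): R=RRBB U=WYWY F=RBGO D=YWYW B=GORB
After move 4 (R): R=BRBR U=WBWO F=RWGW D=YRYG B=YOYB
After move 5 (F): F=GRWW U=WBOG R=WROR D=BBYG L=GYOR
Query: L face = GYOR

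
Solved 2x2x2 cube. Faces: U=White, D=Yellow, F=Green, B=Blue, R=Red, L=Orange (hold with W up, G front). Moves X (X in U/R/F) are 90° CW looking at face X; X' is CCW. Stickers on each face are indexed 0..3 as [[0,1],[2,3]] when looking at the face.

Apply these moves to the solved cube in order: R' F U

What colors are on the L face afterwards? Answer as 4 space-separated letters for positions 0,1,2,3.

Answer: G G O G

Derivation:
After move 1 (R'): R=RRRR U=WBWB F=GWGW D=YGYG B=YBYB
After move 2 (F): F=GGWW U=WBOO R=WRBR D=RRYG L=OYOG
After move 3 (U): U=OWOB F=WRWW R=YBBR B=OYYB L=GGOG
Query: L face = GGOG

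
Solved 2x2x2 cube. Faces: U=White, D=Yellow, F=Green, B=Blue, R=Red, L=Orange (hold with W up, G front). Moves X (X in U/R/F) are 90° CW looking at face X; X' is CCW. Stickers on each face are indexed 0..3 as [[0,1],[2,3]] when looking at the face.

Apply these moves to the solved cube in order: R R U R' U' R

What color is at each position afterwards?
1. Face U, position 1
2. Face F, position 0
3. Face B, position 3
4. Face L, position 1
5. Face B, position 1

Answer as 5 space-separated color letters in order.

Answer: B G B O R

Derivation:
After move 1 (R): R=RRRR U=WGWG F=GYGY D=YBYB B=WBWB
After move 2 (R): R=RRRR U=WYWY F=GBGB D=YWYW B=GBGB
After move 3 (U): U=WWYY F=RRGB R=GBRR B=OOGB L=GBOO
After move 4 (R'): R=BRGR U=WGYO F=RWGY D=YRYB B=WOWB
After move 5 (U'): U=GOWY F=GBGY R=RWGR B=BRWB L=WOOO
After move 6 (R): R=GRRW U=GBWY F=GRGB D=YWYB B=YROB
Query 1: U[1] = B
Query 2: F[0] = G
Query 3: B[3] = B
Query 4: L[1] = O
Query 5: B[1] = R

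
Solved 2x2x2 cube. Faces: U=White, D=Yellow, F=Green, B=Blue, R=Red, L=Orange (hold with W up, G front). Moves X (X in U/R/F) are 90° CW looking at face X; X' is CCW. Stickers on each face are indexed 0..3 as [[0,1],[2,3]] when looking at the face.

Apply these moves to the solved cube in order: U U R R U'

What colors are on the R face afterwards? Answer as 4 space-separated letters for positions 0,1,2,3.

After move 1 (U): U=WWWW F=RRGG R=BBRR B=OOBB L=GGOO
After move 2 (U): U=WWWW F=BBGG R=OORR B=GGBB L=RROO
After move 3 (R): R=RORO U=WBWG F=BYGY D=YBYG B=WGWB
After move 4 (R): R=RROO U=WYWY F=BBGG D=YWYW B=GGBB
After move 5 (U'): U=YYWW F=RRGG R=BBOO B=RRBB L=GGOO
Query: R face = BBOO

Answer: B B O O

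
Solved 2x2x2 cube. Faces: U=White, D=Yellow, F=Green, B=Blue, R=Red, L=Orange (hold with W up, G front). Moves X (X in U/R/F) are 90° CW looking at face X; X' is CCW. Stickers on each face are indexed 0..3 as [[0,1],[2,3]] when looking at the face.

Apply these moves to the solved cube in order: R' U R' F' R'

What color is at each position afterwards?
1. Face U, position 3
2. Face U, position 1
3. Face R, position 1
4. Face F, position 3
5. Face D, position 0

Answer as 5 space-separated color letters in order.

After move 1 (R'): R=RRRR U=WBWB F=GWGW D=YGYG B=YBYB
After move 2 (U): U=WWBB F=RRGW R=YBRR B=OOYB L=GWOO
After move 3 (R'): R=BRYR U=WYBO F=RWGB D=YRYW B=GOGB
After move 4 (F'): F=WBRG U=WYBY R=RRYR D=WOYW L=GOOB
After move 5 (R'): R=RRRY U=WGBG F=WYRY D=WBYG B=WOOB
Query 1: U[3] = G
Query 2: U[1] = G
Query 3: R[1] = R
Query 4: F[3] = Y
Query 5: D[0] = W

Answer: G G R Y W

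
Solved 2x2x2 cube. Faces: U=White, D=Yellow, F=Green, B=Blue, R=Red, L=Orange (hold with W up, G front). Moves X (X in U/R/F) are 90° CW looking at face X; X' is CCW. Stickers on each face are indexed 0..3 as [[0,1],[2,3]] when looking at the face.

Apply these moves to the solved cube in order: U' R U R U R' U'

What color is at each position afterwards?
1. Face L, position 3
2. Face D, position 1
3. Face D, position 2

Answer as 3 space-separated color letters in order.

After move 1 (U'): U=WWWW F=OOGG R=GGRR B=RRBB L=BBOO
After move 2 (R): R=RGRG U=WOWG F=OYGY D=YBYR B=WRWB
After move 3 (U): U=WWGO F=RGGY R=WRRG B=BBWB L=OYOO
After move 4 (R): R=RWGR U=WGGY F=RBGR D=YWYB B=OBWB
After move 5 (U): U=GWYG F=RWGR R=OBGR B=OYWB L=RBOO
After move 6 (R'): R=BROG U=GWYO F=RWGG D=YWYR B=BYWB
After move 7 (U'): U=WOGY F=RBGG R=RWOG B=BRWB L=BYOO
Query 1: L[3] = O
Query 2: D[1] = W
Query 3: D[2] = Y

Answer: O W Y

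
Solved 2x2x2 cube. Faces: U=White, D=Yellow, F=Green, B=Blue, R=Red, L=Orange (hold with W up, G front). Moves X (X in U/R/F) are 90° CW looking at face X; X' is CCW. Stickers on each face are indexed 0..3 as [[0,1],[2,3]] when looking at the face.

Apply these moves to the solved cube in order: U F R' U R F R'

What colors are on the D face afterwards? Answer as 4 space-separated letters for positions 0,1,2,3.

Answer: W B Y R

Derivation:
After move 1 (U): U=WWWW F=RRGG R=BBRR B=OOBB L=GGOO
After move 2 (F): F=GRGR U=WWOG R=WBWR D=RBYY L=GYOY
After move 3 (R'): R=BRWW U=WBOO F=GWGG D=RRYR B=YOBB
After move 4 (U): U=OWOB F=BRGG R=YOWW B=GYBB L=GWOY
After move 5 (R): R=WYWO U=OROG F=BRGR D=RBYG B=BYWB
After move 6 (F): F=GBRR U=ORYW R=OYGO D=WWYG L=GROB
After move 7 (R'): R=YOOG U=OWYB F=GRRW D=WBYR B=GYWB
Query: D face = WBYR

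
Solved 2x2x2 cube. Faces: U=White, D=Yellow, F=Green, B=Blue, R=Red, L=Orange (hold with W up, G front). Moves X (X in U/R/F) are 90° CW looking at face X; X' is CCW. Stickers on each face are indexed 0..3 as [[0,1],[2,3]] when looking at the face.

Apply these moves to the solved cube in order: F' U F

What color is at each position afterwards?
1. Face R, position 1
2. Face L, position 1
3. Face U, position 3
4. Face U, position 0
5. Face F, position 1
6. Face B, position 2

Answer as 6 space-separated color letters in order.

After move 1 (F'): F=GGGG U=WWRR R=YRYR D=OOYY L=OWOW
After move 2 (U): U=RWRW F=YRGG R=BBYR B=OWBB L=GGOW
After move 3 (F): F=GYGR U=RWWG R=RBWR D=YBYY L=GOOO
Query 1: R[1] = B
Query 2: L[1] = O
Query 3: U[3] = G
Query 4: U[0] = R
Query 5: F[1] = Y
Query 6: B[2] = B

Answer: B O G R Y B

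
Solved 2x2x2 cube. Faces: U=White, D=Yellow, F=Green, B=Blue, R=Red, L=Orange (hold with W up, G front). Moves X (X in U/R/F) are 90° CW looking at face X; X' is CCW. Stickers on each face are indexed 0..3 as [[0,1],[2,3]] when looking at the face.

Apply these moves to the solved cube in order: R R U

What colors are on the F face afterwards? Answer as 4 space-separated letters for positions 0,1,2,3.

Answer: R R G B

Derivation:
After move 1 (R): R=RRRR U=WGWG F=GYGY D=YBYB B=WBWB
After move 2 (R): R=RRRR U=WYWY F=GBGB D=YWYW B=GBGB
After move 3 (U): U=WWYY F=RRGB R=GBRR B=OOGB L=GBOO
Query: F face = RRGB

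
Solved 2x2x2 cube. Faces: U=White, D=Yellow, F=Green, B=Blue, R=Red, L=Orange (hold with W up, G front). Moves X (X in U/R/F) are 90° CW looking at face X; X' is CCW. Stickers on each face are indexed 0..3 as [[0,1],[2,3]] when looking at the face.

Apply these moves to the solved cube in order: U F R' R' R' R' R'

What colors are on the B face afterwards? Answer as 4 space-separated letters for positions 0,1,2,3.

After move 1 (U): U=WWWW F=RRGG R=BBRR B=OOBB L=GGOO
After move 2 (F): F=GRGR U=WWOG R=WBWR D=RBYY L=GYOY
After move 3 (R'): R=BRWW U=WBOO F=GWGG D=RRYR B=YOBB
After move 4 (R'): R=RWBW U=WBOY F=GBGO D=RWYG B=RORB
After move 5 (R'): R=WWRB U=WROR F=GBGY D=RBYO B=GOWB
After move 6 (R'): R=WBWR U=WWOG F=GRGR D=RBYY B=OOBB
After move 7 (R'): R=BRWW U=WBOO F=GWGG D=RRYR B=YOBB
Query: B face = YOBB

Answer: Y O B B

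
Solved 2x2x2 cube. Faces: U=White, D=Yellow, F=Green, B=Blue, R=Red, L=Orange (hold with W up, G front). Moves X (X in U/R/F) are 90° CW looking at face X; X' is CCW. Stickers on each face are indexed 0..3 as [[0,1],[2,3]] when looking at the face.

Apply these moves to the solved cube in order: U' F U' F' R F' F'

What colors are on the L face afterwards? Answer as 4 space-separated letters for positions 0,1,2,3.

After move 1 (U'): U=WWWW F=OOGG R=GGRR B=RRBB L=BBOO
After move 2 (F): F=GOGO U=WWOB R=WGWR D=RGYY L=BYOY
After move 3 (U'): U=WBWO F=BYGO R=GOWR B=WGBB L=RROY
After move 4 (F'): F=YOBG U=WBGW R=GORR D=RYYY L=ROOW
After move 5 (R): R=RGRO U=WOGG F=YYBY D=RBYW B=WGBB
After move 6 (F'): F=YYYB U=WORR R=BGRO D=OWYW L=RGOG
After move 7 (F'): F=YBYY U=WOBR R=WGOO D=GGYW L=RROR
Query: L face = RROR

Answer: R R O R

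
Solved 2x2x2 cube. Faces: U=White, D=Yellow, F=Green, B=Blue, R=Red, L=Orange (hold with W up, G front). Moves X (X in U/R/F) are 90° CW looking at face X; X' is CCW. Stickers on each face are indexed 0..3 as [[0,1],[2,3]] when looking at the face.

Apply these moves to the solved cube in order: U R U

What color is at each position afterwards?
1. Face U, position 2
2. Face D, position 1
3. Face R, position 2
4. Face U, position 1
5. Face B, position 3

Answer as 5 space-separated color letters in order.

After move 1 (U): U=WWWW F=RRGG R=BBRR B=OOBB L=GGOO
After move 2 (R): R=RBRB U=WRWG F=RYGY D=YBYO B=WOWB
After move 3 (U): U=WWGR F=RBGY R=WORB B=GGWB L=RYOO
Query 1: U[2] = G
Query 2: D[1] = B
Query 3: R[2] = R
Query 4: U[1] = W
Query 5: B[3] = B

Answer: G B R W B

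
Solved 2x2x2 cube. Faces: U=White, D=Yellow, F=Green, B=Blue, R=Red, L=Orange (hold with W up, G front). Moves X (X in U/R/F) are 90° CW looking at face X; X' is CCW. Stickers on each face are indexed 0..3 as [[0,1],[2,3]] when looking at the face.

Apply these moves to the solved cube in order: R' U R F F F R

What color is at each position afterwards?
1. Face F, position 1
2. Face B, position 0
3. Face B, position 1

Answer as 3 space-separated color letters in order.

After move 1 (R'): R=RRRR U=WBWB F=GWGW D=YGYG B=YBYB
After move 2 (U): U=WWBB F=RRGW R=YBRR B=OOYB L=GWOO
After move 3 (R): R=RYRB U=WRBW F=RGGG D=YYYO B=BOWB
After move 4 (F): F=GRGG U=WROW R=BYWB D=RRYO L=GYOY
After move 5 (F): F=GGGR U=WRYY R=OYWB D=WBYO L=GROR
After move 6 (F): F=GGRG U=WRRR R=YYYB D=WOYO L=GWOB
After move 7 (R): R=YYBY U=WGRG F=GORO D=WWYB B=RORB
Query 1: F[1] = O
Query 2: B[0] = R
Query 3: B[1] = O

Answer: O R O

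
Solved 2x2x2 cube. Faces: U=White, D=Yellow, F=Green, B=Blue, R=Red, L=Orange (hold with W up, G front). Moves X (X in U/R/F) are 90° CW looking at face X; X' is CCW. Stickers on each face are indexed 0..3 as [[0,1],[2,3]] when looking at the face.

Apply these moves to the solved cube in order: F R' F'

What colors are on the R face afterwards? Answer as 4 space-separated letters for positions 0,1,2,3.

Answer: G R R W

Derivation:
After move 1 (F): F=GGGG U=WWOO R=WRWR D=RRYY L=OYOY
After move 2 (R'): R=RRWW U=WBOB F=GWGO D=RGYG B=YBRB
After move 3 (F'): F=WOGG U=WBRW R=GRRW D=YYYG L=OBOO
Query: R face = GRRW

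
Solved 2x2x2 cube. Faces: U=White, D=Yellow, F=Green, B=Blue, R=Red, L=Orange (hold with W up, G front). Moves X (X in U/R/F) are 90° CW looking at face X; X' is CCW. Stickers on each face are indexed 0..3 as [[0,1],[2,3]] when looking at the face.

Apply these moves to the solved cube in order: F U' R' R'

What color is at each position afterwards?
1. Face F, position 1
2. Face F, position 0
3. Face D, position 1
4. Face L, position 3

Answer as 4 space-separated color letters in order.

After move 1 (F): F=GGGG U=WWOO R=WRWR D=RRYY L=OYOY
After move 2 (U'): U=WOWO F=OYGG R=GGWR B=WRBB L=BBOY
After move 3 (R'): R=GRGW U=WBWW F=OOGO D=RYYG B=YRRB
After move 4 (R'): R=RWGG U=WRWY F=OBGW D=ROYO B=GRYB
Query 1: F[1] = B
Query 2: F[0] = O
Query 3: D[1] = O
Query 4: L[3] = Y

Answer: B O O Y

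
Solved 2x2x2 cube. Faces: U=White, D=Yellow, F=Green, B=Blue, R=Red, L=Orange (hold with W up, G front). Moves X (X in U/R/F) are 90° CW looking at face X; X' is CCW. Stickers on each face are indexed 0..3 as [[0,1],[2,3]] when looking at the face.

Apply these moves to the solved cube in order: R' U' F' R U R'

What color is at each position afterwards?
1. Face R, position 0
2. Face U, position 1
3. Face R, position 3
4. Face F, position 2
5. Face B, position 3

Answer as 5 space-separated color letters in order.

Answer: R B R O B

Derivation:
After move 1 (R'): R=RRRR U=WBWB F=GWGW D=YGYG B=YBYB
After move 2 (U'): U=BBWW F=OOGW R=GWRR B=RRYB L=YBOO
After move 3 (F'): F=OWOG U=BBGR R=GWYR D=BOYG L=YWOW
After move 4 (R): R=YGRW U=BWGG F=OOOG D=BYYR B=RRBB
After move 5 (U): U=GBGW F=YGOG R=RRRW B=YWBB L=OOOW
After move 6 (R'): R=RWRR U=GBGY F=YBOW D=BGYG B=RWYB
Query 1: R[0] = R
Query 2: U[1] = B
Query 3: R[3] = R
Query 4: F[2] = O
Query 5: B[3] = B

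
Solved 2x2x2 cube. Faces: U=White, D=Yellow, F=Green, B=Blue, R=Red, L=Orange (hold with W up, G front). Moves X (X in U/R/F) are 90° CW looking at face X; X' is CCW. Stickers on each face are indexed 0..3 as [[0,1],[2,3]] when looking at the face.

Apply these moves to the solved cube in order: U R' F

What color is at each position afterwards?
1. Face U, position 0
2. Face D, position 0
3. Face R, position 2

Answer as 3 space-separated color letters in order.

After move 1 (U): U=WWWW F=RRGG R=BBRR B=OOBB L=GGOO
After move 2 (R'): R=BRBR U=WBWO F=RWGW D=YRYG B=YOYB
After move 3 (F): F=GRWW U=WBOG R=WROR D=BBYG L=GYOR
Query 1: U[0] = W
Query 2: D[0] = B
Query 3: R[2] = O

Answer: W B O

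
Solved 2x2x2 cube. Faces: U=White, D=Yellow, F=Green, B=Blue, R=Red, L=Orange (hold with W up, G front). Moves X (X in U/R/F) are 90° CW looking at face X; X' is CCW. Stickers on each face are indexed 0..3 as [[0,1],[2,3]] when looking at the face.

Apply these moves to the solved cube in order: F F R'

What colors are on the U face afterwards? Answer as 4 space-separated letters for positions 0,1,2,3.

Answer: W B Y B

Derivation:
After move 1 (F): F=GGGG U=WWOO R=WRWR D=RRYY L=OYOY
After move 2 (F): F=GGGG U=WWYY R=OROR D=WWYY L=OROR
After move 3 (R'): R=RROO U=WBYB F=GWGY D=WGYG B=YBWB
Query: U face = WBYB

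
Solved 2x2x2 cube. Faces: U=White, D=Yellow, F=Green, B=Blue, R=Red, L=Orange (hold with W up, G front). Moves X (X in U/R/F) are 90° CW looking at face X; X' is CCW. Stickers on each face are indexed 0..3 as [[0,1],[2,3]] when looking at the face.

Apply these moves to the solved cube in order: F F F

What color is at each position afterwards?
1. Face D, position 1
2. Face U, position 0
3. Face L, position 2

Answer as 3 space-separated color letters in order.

Answer: O W O

Derivation:
After move 1 (F): F=GGGG U=WWOO R=WRWR D=RRYY L=OYOY
After move 2 (F): F=GGGG U=WWYY R=OROR D=WWYY L=OROR
After move 3 (F): F=GGGG U=WWRR R=YRYR D=OOYY L=OWOW
Query 1: D[1] = O
Query 2: U[0] = W
Query 3: L[2] = O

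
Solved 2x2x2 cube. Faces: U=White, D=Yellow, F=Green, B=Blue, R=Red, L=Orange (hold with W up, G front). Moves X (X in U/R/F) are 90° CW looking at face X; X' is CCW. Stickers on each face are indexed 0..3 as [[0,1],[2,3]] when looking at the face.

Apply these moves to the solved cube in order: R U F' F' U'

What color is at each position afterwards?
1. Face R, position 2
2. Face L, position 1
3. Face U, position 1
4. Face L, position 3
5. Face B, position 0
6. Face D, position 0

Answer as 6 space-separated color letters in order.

After move 1 (R): R=RRRR U=WGWG F=GYGY D=YBYB B=WBWB
After move 2 (U): U=WWGG F=RRGY R=WBRR B=OOWB L=GYOO
After move 3 (F'): F=RYRG U=WWWR R=BBYR D=YOYB L=GGOG
After move 4 (F'): F=YGRR U=WWBY R=OBYR D=GGYB L=GROW
After move 5 (U'): U=WYWB F=GRRR R=YGYR B=OBWB L=OOOW
Query 1: R[2] = Y
Query 2: L[1] = O
Query 3: U[1] = Y
Query 4: L[3] = W
Query 5: B[0] = O
Query 6: D[0] = G

Answer: Y O Y W O G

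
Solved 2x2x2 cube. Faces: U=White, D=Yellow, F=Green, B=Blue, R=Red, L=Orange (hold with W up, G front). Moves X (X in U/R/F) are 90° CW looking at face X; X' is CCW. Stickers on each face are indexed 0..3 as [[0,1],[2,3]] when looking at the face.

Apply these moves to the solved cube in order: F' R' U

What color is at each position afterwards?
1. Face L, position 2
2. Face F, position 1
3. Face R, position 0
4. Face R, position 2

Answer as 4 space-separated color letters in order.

After move 1 (F'): F=GGGG U=WWRR R=YRYR D=OOYY L=OWOW
After move 2 (R'): R=RRYY U=WBRB F=GWGR D=OGYG B=YBOB
After move 3 (U): U=RWBB F=RRGR R=YBYY B=OWOB L=GWOW
Query 1: L[2] = O
Query 2: F[1] = R
Query 3: R[0] = Y
Query 4: R[2] = Y

Answer: O R Y Y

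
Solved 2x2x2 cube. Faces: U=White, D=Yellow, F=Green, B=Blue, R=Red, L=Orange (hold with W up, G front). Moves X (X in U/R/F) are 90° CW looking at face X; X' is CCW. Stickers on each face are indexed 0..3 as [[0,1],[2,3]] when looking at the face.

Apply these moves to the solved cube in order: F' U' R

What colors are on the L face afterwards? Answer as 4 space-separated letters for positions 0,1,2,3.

After move 1 (F'): F=GGGG U=WWRR R=YRYR D=OOYY L=OWOW
After move 2 (U'): U=WRWR F=OWGG R=GGYR B=YRBB L=BBOW
After move 3 (R): R=YGRG U=WWWG F=OOGY D=OBYY B=RRRB
Query: L face = BBOW

Answer: B B O W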